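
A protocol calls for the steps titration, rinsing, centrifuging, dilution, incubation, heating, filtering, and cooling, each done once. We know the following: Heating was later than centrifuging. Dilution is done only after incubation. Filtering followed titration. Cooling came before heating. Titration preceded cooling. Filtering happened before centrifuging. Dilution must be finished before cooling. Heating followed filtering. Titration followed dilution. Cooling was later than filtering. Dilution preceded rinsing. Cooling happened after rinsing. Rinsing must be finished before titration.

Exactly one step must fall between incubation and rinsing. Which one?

dilution

Tracing the constraints gives incubation → dilution → rinsing, so dilution sits after incubation and before rinsing.
No other step is forced both after incubation and before rinsing.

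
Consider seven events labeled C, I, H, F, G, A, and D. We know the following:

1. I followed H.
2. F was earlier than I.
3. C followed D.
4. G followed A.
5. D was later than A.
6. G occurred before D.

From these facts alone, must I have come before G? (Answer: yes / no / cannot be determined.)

cannot be determined

No chain of stated constraints runs from I to G, and none runs from G to I either.
So the relative order of I and G is not fixed by the given facts.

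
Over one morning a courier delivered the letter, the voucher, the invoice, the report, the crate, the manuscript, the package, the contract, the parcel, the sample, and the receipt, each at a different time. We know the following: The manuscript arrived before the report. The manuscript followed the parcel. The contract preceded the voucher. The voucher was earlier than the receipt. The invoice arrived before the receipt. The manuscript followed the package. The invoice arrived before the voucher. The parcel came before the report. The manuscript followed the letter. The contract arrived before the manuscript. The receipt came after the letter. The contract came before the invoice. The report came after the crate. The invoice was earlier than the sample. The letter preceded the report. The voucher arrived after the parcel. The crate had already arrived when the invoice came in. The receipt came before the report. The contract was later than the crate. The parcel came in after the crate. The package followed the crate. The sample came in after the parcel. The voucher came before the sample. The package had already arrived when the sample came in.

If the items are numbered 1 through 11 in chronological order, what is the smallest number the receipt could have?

7

The contract, the crate, the invoice, the letter, the parcel, and the voucher must all come before the receipt — 6 forced predecessors.
Nothing else is forced ahead of the receipt, so its earliest slot is position 6 + 1 = 7.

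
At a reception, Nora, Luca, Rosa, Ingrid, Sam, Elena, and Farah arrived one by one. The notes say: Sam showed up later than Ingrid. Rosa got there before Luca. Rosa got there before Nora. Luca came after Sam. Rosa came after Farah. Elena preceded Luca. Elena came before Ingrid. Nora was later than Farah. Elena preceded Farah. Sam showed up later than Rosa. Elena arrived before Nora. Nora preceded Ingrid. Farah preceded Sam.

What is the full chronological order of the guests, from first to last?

Elena, Farah, Rosa, Nora, Ingrid, Sam, Luca

The constraints fix every adjacent pair, so only one ordering works:
Elena → Farah → Rosa → Nora → Ingrid → Sam → Luca.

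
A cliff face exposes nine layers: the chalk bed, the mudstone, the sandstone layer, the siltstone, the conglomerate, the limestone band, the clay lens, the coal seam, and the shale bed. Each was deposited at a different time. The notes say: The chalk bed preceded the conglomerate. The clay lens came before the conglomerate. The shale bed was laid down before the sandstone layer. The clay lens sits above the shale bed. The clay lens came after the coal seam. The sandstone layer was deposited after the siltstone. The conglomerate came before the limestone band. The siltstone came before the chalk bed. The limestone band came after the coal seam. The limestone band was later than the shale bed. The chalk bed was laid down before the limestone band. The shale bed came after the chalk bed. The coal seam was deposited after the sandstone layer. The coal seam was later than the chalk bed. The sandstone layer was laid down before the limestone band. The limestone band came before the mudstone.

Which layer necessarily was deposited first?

The siltstone has a chain of constraints placing it before every other layer, so the siltstone must be first.

the siltstone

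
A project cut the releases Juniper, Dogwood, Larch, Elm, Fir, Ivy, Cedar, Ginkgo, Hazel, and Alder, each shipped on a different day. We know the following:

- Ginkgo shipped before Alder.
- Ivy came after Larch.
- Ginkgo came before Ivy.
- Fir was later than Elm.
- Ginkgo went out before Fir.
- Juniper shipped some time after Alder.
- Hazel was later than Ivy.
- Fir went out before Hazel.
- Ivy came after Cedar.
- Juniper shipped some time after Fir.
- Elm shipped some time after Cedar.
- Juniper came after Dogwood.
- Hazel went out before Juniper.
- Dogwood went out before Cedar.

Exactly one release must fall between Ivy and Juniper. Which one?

Tracing the constraints gives Ivy → Hazel → Juniper, so Hazel sits after Ivy and before Juniper.
No other release is forced both after Ivy and before Juniper.

Hazel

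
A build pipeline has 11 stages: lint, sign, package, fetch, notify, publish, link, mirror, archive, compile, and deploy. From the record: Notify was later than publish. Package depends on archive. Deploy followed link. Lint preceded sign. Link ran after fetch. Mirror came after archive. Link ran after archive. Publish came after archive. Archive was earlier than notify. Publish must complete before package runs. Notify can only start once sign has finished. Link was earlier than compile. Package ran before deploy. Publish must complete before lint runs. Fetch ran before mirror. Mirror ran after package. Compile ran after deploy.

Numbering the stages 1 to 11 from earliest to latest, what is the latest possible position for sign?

10

Sign must come before notify — 1 stage forced after it.
Everything else can be placed before sign in some valid order, so sign can sit as late as position 11 − 1 = 10.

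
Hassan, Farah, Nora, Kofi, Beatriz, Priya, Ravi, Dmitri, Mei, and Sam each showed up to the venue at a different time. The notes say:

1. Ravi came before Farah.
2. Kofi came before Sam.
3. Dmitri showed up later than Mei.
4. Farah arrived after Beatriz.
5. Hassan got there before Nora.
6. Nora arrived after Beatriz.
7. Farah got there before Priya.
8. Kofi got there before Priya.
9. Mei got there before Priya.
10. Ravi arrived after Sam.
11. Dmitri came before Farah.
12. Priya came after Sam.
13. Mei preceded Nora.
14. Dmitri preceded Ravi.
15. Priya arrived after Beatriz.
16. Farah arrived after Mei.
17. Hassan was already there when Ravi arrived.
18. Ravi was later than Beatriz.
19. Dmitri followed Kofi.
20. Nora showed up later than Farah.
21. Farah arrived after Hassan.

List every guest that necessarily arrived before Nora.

Directly stated before Nora: Beatriz, Farah, Hassan, and Mei.
Dmitri reaches Nora via Dmitri → Farah → Nora.
Kofi reaches Nora via Kofi → Dmitri → Farah → Nora.
Ravi reaches Nora via Ravi → Farah → Nora.
Likewise Sam reaches Nora by chaining the stated constraints.
No chain forces Priya ahead of Nora.

Beatriz, Dmitri, Farah, Hassan, Kofi, Mei, Ravi, Sam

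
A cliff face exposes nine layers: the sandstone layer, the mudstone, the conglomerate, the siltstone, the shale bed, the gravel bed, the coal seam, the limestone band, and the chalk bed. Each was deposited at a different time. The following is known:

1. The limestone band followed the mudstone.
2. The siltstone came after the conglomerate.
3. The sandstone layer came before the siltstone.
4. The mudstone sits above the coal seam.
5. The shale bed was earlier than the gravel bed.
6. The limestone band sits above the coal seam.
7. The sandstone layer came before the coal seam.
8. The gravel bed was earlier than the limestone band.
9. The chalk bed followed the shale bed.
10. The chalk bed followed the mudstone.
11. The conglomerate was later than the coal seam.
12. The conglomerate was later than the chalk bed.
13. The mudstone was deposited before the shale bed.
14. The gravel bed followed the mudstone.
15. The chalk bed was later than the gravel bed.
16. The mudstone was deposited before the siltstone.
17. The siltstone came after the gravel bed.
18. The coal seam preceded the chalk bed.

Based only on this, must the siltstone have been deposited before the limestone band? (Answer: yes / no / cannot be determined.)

cannot be determined

No chain of stated constraints runs from the siltstone to the limestone band, and none runs from the limestone band to the siltstone either.
So the relative order of the siltstone and the limestone band is not fixed by the given facts.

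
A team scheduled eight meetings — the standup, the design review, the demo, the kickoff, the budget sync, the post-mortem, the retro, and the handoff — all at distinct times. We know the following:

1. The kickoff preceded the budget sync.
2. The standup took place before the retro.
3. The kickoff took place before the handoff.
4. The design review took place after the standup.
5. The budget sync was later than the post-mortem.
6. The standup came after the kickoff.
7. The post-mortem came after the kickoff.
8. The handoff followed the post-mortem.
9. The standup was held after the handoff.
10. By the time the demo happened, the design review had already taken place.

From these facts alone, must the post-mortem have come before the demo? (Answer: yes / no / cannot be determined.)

yes

Chain the constraints: the post-mortem → the handoff → the standup → the design review → the demo. Each link is directly stated, so the post-mortem comes before the demo.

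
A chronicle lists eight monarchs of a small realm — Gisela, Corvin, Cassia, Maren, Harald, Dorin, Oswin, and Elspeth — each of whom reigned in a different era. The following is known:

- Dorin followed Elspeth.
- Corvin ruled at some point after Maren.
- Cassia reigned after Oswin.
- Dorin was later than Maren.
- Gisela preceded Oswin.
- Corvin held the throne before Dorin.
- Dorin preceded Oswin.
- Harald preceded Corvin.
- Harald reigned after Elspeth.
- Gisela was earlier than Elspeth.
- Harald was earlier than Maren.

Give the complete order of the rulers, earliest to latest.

The constraints fix every adjacent pair, so only one ordering works:
Gisela → Elspeth → Harald → Maren → Corvin → Dorin → Oswin → Cassia.

Gisela, Elspeth, Harald, Maren, Corvin, Dorin, Oswin, Cassia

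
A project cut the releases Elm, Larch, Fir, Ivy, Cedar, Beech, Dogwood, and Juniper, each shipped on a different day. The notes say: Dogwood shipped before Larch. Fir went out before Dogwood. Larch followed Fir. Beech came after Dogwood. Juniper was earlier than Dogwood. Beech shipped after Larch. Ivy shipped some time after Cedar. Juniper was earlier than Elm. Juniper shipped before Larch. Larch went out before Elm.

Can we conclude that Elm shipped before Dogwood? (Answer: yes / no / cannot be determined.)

no

Tracing the constraints gives Dogwood → Larch → Elm, so Dogwood must come before Elm.
That means Elm cannot be before Dogwood.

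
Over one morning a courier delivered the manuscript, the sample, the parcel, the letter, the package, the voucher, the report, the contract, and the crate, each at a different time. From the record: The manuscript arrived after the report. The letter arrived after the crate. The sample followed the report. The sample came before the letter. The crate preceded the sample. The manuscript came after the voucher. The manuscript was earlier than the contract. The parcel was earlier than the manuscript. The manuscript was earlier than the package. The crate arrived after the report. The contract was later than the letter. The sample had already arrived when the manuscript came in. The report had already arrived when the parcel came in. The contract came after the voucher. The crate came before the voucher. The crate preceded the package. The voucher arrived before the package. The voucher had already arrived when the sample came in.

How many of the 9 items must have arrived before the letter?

4

Directly stated before the letter: the crate and the sample.
The report reaches the letter via the report → the sample → the letter.
The voucher reaches the letter via the voucher → the sample → the letter.
That's the crate, the report, the sample, and the voucher — 4 in all.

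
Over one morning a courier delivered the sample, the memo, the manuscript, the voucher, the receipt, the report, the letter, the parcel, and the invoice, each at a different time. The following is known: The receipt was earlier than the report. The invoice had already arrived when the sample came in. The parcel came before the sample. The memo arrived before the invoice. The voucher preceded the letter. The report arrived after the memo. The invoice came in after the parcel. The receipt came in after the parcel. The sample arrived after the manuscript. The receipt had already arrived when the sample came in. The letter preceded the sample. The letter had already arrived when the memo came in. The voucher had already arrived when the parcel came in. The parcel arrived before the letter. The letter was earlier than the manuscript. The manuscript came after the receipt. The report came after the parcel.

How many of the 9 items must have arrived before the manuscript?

Directly stated before the manuscript: the letter and the receipt.
The parcel reaches the manuscript via the parcel → the receipt → the manuscript.
The voucher reaches the manuscript via the voucher → the letter → the manuscript.
No chain forces the memo (or any of the others) ahead of the manuscript.
That's the letter, the parcel, the receipt, and the voucher — 4 in all.

4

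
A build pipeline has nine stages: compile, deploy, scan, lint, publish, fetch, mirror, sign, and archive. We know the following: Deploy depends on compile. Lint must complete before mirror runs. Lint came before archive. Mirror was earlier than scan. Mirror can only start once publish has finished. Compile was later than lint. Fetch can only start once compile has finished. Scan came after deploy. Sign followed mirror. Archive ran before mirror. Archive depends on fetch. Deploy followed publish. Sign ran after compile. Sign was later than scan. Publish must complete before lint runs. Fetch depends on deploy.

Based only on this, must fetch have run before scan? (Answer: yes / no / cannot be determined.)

yes

Chain the constraints: fetch → archive → mirror → scan. Each link is directly stated, so fetch comes before scan.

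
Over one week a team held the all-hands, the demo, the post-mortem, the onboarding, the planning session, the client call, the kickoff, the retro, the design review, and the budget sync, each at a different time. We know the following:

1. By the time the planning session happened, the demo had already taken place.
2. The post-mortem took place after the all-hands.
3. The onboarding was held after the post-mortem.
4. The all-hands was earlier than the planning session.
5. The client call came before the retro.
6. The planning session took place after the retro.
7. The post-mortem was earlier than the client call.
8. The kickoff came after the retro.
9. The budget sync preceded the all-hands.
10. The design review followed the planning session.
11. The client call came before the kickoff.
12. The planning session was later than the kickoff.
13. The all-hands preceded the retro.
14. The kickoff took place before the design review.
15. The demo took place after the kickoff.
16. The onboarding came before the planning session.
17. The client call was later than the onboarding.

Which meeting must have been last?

the design review

Every other meeting has a chain of constraints placing it before the design review, so the design review is last.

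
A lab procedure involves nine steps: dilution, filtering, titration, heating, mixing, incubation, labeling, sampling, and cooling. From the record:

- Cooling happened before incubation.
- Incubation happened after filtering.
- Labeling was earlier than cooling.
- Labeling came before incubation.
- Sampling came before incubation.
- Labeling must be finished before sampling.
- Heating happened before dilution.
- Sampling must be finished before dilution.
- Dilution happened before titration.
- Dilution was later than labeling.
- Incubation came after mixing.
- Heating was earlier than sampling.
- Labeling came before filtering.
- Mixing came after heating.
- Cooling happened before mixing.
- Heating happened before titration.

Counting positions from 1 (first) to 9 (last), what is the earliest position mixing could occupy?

Cooling, heating, and labeling must all come before mixing — 3 forced predecessors.
Nothing else is forced ahead of mixing, so its earliest slot is position 3 + 1 = 4.

4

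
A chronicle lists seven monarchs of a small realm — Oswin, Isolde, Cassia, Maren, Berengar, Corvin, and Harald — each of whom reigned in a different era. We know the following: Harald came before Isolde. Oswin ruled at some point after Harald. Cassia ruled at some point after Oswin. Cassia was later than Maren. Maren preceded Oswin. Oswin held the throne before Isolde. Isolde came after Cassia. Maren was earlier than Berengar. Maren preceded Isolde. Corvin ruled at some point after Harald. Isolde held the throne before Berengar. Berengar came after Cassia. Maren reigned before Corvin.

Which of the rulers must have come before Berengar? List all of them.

Directly stated before Berengar: Cassia, Isolde, and Maren.
Harald reaches Berengar via Harald → Isolde → Berengar.
Oswin reaches Berengar via Oswin → Isolde → Berengar.
No chain forces Corvin ahead of Berengar.

Cassia, Harald, Isolde, Maren, Oswin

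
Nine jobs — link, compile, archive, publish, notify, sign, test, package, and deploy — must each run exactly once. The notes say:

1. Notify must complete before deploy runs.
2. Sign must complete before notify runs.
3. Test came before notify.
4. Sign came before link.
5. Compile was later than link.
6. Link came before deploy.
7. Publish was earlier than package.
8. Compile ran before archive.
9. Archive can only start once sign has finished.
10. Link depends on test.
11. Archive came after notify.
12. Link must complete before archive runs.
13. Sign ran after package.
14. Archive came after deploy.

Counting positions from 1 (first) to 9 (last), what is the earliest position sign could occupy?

3

Package and publish must both come before sign — 2 forced predecessors.
Nothing else is forced ahead of sign, so its earliest slot is position 2 + 1 = 3.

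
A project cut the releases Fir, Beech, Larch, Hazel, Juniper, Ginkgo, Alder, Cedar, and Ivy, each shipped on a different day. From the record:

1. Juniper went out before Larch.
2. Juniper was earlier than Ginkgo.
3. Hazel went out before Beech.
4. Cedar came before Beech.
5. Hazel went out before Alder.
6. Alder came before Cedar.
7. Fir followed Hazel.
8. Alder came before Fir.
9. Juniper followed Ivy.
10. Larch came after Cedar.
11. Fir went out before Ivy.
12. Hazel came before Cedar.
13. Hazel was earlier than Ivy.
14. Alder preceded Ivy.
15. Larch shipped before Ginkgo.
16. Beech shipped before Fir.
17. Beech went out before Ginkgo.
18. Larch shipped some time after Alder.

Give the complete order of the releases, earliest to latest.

Hazel, Alder, Cedar, Beech, Fir, Ivy, Juniper, Larch, Ginkgo

The constraints fix every adjacent pair, so only one ordering works:
Hazel → Alder → Cedar → Beech → Fir → Ivy → Juniper → Larch → Ginkgo.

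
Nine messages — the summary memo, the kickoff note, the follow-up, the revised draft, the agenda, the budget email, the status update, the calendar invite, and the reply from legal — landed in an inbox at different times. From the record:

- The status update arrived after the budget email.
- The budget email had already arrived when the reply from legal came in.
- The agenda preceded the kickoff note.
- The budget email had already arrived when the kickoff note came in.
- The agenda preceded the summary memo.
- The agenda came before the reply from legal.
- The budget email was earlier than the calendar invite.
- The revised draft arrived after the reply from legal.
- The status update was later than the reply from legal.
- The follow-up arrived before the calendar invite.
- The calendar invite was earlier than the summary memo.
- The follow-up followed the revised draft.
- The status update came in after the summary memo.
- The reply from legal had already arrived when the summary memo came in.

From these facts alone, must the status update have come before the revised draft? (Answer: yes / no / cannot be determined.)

Tracing the constraints gives the revised draft → the follow-up → the calendar invite → the summary memo → the status update, so the revised draft must come before the status update.
That means the status update cannot be before the revised draft.

no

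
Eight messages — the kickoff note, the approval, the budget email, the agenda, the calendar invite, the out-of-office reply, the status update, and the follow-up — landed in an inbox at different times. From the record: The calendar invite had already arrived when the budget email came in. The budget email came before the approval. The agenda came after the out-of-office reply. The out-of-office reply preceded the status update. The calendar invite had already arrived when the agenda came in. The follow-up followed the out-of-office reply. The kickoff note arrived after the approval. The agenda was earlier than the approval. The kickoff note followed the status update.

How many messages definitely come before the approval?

Directly stated before the approval: the agenda and the budget email.
The calendar invite reaches the approval via the calendar invite → the agenda → the approval.
The out-of-office reply reaches the approval via the out-of-office reply → the agenda → the approval.
No chain forces the kickoff note (or any of the others) ahead of the approval.
That's the agenda, the budget email, the calendar invite, and the out-of-office reply — 4 in all.

4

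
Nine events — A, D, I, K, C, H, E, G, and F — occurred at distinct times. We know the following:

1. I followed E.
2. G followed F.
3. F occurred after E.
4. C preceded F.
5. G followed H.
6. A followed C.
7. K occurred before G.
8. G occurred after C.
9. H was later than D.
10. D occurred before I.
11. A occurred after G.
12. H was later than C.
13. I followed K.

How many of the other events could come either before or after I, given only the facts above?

5

Forced before I: D, E, and K.
That leaves A, C, F, G, and H with no forced order relative to I — 5.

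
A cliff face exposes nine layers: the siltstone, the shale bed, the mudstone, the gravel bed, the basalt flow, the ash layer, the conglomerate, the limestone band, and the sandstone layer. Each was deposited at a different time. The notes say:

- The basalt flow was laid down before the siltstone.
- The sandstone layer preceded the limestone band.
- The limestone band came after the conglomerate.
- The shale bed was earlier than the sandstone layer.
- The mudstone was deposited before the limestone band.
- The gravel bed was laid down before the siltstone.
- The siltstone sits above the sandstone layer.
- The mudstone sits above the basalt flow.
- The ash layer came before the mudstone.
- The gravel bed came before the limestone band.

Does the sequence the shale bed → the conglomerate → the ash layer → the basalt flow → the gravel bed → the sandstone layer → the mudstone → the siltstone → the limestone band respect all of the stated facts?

Check each stated constraint against the proposed order — e.g. the shale bed is ahead of the sandstone layer; the conglomerate is ahead of the limestone band. Every pair is in the required order; nothing is violated.

yes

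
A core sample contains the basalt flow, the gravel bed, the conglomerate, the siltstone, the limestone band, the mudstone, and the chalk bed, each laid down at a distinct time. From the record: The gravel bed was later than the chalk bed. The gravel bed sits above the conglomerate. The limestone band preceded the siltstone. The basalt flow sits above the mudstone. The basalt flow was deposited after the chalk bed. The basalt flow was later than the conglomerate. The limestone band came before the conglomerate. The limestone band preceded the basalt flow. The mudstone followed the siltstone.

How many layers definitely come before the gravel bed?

Directly stated before the gravel bed: the chalk bed and the conglomerate.
The limestone band reaches the gravel bed via the limestone band → the conglomerate → the gravel bed.
No chain forces the siltstone (or any of the others) ahead of the gravel bed.
That's the chalk bed, the conglomerate, and the limestone band — 3 in all.

3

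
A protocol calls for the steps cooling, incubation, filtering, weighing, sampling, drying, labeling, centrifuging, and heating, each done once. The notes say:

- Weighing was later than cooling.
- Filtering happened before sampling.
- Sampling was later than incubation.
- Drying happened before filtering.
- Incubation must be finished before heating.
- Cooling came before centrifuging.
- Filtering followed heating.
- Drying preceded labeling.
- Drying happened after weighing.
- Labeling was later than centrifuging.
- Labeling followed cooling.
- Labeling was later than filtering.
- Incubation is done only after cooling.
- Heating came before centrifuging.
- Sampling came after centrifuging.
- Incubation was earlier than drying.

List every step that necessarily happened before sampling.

Directly stated before sampling: centrifuging, filtering, and incubation.
Cooling reaches sampling via cooling → centrifuging → sampling.
Drying reaches sampling via drying → filtering → sampling.
Heating reaches sampling via heating → filtering → sampling.
Likewise weighing reaches sampling by chaining the stated constraints.

centrifuging, cooling, drying, filtering, heating, incubation, weighing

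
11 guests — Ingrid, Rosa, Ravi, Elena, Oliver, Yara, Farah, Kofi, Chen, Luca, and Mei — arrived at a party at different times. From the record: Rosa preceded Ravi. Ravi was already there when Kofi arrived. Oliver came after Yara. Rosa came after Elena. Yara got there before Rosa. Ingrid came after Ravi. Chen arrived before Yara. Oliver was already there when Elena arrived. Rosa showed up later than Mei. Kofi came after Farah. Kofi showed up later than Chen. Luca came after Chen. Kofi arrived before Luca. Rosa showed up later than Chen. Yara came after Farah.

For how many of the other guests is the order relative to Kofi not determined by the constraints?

Forced before Kofi: Chen, Elena, Farah, Mei, Oliver, Ravi, Rosa, and Yara; forced after Kofi: Luca.
That leaves Ingrid with no forced order relative to Kofi — 1.

1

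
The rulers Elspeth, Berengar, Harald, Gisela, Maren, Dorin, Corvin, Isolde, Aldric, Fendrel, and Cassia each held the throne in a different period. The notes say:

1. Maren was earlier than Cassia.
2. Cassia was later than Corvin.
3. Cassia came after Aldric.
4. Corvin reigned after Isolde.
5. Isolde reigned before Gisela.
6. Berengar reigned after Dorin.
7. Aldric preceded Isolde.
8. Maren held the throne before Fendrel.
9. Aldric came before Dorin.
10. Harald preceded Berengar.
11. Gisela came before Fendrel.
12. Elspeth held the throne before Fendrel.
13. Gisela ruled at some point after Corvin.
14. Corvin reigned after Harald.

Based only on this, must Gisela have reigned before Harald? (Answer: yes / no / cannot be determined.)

Tracing the constraints gives Harald → Corvin → Gisela, so Harald must come before Gisela.
That means Gisela cannot be before Harald.

no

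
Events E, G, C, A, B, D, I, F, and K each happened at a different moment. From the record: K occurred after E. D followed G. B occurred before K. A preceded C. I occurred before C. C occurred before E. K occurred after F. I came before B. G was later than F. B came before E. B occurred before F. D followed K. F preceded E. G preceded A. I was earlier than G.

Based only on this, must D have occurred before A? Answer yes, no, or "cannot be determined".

no

Tracing the constraints gives A → C → E → K → D, so A must come before D.
That means D cannot be before A.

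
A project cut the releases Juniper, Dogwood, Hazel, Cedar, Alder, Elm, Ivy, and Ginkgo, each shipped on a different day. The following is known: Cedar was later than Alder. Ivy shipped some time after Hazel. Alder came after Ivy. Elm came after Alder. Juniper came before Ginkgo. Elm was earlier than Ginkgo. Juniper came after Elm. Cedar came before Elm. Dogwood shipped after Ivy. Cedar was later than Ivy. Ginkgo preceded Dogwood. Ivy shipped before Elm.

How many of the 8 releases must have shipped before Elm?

4

Directly stated before Elm: Alder, Cedar, and Ivy.
Hazel reaches Elm via Hazel → Ivy → Elm.
That's Alder, Cedar, Hazel, and Ivy — 4 in all.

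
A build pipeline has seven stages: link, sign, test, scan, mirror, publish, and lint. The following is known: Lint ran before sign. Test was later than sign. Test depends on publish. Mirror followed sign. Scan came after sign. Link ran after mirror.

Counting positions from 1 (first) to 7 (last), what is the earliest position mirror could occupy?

Lint and sign must both come before mirror — 2 forced predecessors.
Nothing else is forced ahead of mirror, so its earliest slot is position 2 + 1 = 3.

3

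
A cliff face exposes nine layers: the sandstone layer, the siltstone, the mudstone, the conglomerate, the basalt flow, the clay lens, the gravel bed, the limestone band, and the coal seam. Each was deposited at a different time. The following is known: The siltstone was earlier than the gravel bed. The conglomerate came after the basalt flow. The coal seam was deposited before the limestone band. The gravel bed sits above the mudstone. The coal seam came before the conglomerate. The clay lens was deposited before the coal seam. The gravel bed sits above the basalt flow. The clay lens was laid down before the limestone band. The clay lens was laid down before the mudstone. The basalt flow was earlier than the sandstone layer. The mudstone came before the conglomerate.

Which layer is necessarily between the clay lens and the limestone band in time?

the coal seam

Tracing the constraints gives the clay lens → the coal seam → the limestone band, so the coal seam sits after the clay lens and before the limestone band.
No other layer is forced both after the clay lens and before the limestone band.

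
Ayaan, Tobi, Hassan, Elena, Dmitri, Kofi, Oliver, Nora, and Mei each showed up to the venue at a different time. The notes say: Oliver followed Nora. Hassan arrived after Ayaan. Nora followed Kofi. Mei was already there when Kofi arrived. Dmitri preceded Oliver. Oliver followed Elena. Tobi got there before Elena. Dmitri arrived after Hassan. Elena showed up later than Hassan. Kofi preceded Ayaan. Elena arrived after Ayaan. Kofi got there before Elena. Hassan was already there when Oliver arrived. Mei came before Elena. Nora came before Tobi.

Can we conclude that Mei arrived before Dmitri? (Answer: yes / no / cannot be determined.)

yes

Chain the constraints: Mei → Kofi → Ayaan → Hassan → Dmitri. Each link is directly stated, so Mei comes before Dmitri.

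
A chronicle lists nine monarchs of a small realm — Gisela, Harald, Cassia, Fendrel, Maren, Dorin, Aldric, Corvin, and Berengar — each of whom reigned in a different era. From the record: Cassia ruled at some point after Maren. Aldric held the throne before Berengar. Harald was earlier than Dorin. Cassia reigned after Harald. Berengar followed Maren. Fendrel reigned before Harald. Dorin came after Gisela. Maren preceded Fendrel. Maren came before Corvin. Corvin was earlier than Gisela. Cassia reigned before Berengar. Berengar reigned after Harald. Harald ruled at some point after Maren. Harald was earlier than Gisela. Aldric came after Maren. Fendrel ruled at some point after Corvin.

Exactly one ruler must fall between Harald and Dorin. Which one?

Tracing the constraints gives Harald → Gisela → Dorin, so Gisela sits after Harald and before Dorin.
No other ruler is forced both after Harald and before Dorin.

Gisela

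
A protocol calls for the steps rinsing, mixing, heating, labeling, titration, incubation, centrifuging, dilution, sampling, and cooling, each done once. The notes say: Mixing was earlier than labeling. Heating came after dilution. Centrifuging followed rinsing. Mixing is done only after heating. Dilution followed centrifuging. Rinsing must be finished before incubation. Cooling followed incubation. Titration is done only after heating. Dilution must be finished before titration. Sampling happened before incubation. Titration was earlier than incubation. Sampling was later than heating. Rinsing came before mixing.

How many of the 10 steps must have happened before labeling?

5

Directly stated before labeling: mixing.
Centrifuging reaches labeling via centrifuging → dilution → heating → mixing → labeling.
Dilution reaches labeling via dilution → heating → mixing → labeling.
Heating reaches labeling via heating → mixing → labeling.
Likewise rinsing reaches labeling by chaining the stated constraints.
No chain forces titration (or any of the others) ahead of labeling.
That's centrifuging, dilution, heating, mixing, and rinsing — 5 in all.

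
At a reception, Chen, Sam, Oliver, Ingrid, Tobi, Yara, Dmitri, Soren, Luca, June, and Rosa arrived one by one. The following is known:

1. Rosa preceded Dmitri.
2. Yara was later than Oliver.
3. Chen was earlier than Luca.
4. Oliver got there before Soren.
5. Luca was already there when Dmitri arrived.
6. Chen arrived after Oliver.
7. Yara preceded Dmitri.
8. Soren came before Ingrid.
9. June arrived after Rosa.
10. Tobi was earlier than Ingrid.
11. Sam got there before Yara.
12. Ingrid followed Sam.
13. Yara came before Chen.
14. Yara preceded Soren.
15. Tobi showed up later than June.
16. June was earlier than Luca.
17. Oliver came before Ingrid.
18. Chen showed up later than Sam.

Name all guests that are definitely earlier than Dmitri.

Chen, June, Luca, Oliver, Rosa, Sam, Yara

Directly stated before Dmitri: Luca, Rosa, and Yara.
Chen reaches Dmitri via Chen → Luca → Dmitri.
June reaches Dmitri via June → Luca → Dmitri.
Oliver reaches Dmitri via Oliver → Yara → Dmitri.
Likewise Sam reaches Dmitri by chaining the stated constraints.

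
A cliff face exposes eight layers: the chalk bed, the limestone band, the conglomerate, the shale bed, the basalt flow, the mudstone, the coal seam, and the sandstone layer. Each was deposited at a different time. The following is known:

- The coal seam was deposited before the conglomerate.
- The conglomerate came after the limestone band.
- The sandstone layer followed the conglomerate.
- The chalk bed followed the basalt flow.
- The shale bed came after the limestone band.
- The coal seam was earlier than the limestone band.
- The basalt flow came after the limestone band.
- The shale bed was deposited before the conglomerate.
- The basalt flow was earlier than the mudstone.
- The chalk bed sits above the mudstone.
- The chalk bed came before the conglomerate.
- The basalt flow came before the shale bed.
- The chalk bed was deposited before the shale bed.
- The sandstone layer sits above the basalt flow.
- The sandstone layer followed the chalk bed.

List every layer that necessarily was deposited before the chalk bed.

Directly stated before the chalk bed: the basalt flow and the mudstone.
The coal seam reaches the chalk bed via the coal seam → the limestone band → the basalt flow → the chalk bed.
The limestone band reaches the chalk bed via the limestone band → the basalt flow → the chalk bed.
No chain forces the shale bed (or any of the others) ahead of the chalk bed.

the basalt flow, the coal seam, the limestone band, the mudstone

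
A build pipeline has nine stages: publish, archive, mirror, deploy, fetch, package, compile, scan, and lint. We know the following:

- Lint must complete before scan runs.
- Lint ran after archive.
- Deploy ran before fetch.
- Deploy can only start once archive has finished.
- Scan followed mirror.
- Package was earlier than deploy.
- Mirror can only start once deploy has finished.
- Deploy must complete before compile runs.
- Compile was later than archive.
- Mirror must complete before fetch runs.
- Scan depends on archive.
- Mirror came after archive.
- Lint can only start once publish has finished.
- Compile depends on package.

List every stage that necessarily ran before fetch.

Directly stated before fetch: deploy and mirror.
Archive reaches fetch via archive → deploy → fetch.
Package reaches fetch via package → deploy → fetch.

archive, deploy, mirror, package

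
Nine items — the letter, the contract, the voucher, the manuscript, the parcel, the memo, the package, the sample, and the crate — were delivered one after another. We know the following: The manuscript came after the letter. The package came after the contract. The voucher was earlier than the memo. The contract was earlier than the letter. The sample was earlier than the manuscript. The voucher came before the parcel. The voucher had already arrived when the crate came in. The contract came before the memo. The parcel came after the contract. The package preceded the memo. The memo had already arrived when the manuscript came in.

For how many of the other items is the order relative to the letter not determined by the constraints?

Forced before the letter: the contract; forced after the letter: the manuscript.
That leaves the crate, the memo, the package, the parcel, the sample, and the voucher with no forced order relative to the letter — 6.

6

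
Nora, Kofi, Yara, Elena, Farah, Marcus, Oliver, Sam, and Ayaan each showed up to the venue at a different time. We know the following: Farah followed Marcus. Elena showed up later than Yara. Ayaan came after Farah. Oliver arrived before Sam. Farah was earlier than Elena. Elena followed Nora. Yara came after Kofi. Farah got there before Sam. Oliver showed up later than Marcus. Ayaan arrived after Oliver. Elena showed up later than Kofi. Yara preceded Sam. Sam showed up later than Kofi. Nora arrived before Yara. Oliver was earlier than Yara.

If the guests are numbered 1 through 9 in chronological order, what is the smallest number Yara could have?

Kofi, Marcus, Nora, and Oliver must all come before Yara — 4 forced predecessors.
Nothing else is forced ahead of Yara, so their earliest slot is position 4 + 1 = 5.

5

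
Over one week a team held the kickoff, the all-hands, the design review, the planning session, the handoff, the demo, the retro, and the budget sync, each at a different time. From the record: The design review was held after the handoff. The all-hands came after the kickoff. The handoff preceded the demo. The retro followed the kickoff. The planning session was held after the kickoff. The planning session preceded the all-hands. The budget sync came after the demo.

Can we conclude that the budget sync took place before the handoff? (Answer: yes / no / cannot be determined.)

no

Tracing the constraints gives the handoff → the demo → the budget sync, so the handoff must come before the budget sync.
That means the budget sync cannot be before the handoff.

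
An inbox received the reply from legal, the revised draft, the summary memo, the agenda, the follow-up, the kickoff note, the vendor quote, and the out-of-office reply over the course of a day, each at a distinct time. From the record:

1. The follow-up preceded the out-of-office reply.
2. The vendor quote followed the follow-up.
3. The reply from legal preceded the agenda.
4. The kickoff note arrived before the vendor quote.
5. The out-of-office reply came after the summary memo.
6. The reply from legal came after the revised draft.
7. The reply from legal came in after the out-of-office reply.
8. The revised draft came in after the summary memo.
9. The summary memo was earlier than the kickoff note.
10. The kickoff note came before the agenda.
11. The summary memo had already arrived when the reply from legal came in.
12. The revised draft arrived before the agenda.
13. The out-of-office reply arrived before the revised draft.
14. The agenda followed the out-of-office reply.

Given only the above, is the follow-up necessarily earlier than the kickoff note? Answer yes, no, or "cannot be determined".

cannot be determined

No chain of stated constraints runs from the follow-up to the kickoff note, and none runs from the kickoff note to the follow-up either.
So the relative order of the follow-up and the kickoff note is not fixed by the given facts.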